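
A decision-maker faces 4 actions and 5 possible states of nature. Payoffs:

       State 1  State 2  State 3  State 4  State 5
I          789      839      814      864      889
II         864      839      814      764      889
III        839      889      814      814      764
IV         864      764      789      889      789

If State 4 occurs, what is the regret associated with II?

125

Best payoff under State 4 is 889.
Regret = 889 − 764 = 125.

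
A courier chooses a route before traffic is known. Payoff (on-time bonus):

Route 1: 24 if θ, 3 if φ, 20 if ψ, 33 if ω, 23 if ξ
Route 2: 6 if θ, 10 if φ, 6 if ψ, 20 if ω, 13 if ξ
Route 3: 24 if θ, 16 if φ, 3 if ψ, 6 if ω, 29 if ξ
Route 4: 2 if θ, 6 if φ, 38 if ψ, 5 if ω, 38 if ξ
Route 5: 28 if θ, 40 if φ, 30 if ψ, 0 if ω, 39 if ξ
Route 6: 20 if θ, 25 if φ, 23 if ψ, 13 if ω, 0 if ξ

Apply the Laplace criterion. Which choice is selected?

Route 5

Row averages: Route 1=20.6, Route 2=11, Route 3=15.6, Route 4=17.8, Route 5=27.4, Route 6=16.2
Highest average = 27.4 → Route 5.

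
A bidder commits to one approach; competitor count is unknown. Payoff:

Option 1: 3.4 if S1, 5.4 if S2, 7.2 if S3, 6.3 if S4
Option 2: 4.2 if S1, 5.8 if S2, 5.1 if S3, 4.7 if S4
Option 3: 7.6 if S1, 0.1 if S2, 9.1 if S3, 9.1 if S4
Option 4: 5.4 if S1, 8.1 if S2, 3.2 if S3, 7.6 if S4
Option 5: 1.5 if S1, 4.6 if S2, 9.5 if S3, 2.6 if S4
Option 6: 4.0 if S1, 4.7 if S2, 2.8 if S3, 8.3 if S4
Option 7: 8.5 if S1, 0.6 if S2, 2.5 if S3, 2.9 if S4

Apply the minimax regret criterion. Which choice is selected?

Option 2

Column bests: S1=8.5, S2=8.1, S3=9.5, S4=9.1.
Option 1 regrets: 5.1, 2.7, 2.3, 2.8 → max 5.1
Option 2 regrets: 4.3, 2.3, 4.4, 4.4 → max 4.4
Option 3 regrets: 0.9, 8.0, 0.4, 0.0 → max 8.0
Option 4 regrets: 3.1, 0.0, 6.3, 1.5 → max 6.3
Option 5 regrets: 7.0, 3.5, 0.0, 6.5 → max 7.0
Option 6 regrets: 4.5, 3.4, 6.7, 0.8 → max 6.7
Option 7 regrets: 0.0, 7.5, 7.0, 6.2 → max 7.5
Smallest max regret = 4.4 → Option 2.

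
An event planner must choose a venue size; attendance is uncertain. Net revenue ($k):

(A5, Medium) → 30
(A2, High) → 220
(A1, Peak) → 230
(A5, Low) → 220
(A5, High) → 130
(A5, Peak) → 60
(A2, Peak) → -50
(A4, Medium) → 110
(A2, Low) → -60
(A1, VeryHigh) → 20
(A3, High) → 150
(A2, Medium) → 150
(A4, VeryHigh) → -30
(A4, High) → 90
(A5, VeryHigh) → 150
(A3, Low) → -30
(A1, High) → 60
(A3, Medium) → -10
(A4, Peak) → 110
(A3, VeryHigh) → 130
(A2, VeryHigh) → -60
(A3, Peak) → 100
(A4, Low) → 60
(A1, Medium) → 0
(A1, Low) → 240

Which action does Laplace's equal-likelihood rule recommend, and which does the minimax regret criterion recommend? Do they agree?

Row averages: A1=110, A2=40, A3=68, A4=68, A5=118
Highest average = 118 → A5.
Column bests: Low=240, Medium=150, High=220, VeryHigh=150, Peak=230.
A1 regrets: 0, 150, 160, 130, 0 → max 160
A2 regrets: 300, 0, 0, 210, 280 → max 300
A3 regrets: 270, 160, 70, 20, 130 → max 270
A4 regrets: 180, 40, 130, 180, 120 → max 180
A5 regrets: 20, 120, 90, 0, 170 → max 170
Smallest max regret = 160 → A1.

laplace → A5; minimax regret → A1 (disagree)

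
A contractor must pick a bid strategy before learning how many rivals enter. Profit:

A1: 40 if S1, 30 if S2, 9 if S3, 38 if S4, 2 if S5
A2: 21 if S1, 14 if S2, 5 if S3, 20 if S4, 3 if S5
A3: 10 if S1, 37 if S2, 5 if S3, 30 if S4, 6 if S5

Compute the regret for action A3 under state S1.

30

Best payoff under S1 is 40.
Regret = 40 − 10 = 30.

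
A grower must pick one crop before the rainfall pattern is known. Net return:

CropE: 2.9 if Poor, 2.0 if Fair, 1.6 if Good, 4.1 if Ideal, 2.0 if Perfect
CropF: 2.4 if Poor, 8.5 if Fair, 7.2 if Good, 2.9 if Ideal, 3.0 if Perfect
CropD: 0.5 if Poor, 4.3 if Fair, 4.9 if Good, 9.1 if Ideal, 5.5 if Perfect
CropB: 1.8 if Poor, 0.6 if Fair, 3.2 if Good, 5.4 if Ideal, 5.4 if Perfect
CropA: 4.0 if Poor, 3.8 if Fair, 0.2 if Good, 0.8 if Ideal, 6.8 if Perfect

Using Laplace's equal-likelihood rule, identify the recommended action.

Row averages: CropE=2.52, CropF=4.8, CropD=4.86, CropB=3.28, CropA=3.12
Highest average = 4.86 → CropD.

CropD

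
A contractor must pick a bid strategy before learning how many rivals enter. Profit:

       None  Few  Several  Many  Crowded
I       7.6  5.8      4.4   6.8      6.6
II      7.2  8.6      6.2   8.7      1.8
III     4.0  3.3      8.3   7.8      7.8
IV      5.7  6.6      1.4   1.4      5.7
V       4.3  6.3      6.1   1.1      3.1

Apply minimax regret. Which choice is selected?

I

Column bests: None=7.6, Few=8.6, Several=8.3, Many=8.7, Crowded=7.8.
I regrets: 0.0, 2.8, 3.9, 1.9, 1.2 → max 3.9
II regrets: 0.4, 0.0, 2.1, 0.0, 6.0 → max 6.0
III regrets: 3.6, 5.3, 0.0, 0.9, 0.0 → max 5.3
IV regrets: 1.9, 2.0, 6.9, 7.3, 2.1 → max 7.3
V regrets: 3.3, 2.3, 2.2, 7.6, 4.7 → max 7.6
Smallest max regret = 3.9 → I.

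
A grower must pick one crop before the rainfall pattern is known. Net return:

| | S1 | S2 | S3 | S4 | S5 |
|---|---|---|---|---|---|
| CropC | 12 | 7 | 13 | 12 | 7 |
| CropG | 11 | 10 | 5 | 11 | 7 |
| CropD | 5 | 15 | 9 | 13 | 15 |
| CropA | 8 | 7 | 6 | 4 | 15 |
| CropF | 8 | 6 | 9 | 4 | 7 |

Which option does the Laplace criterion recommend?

CropD

Row averages: CropC=10.2, CropG=8.8, CropD=11.4, CropA=8, CropF=6.8
Highest average = 11.4 → CropD.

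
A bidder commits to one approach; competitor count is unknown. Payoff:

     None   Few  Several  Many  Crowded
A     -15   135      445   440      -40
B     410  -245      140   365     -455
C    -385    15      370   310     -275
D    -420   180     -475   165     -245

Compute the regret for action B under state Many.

Best payoff under Many is 440.
Regret = 440 − 365 = 75.

75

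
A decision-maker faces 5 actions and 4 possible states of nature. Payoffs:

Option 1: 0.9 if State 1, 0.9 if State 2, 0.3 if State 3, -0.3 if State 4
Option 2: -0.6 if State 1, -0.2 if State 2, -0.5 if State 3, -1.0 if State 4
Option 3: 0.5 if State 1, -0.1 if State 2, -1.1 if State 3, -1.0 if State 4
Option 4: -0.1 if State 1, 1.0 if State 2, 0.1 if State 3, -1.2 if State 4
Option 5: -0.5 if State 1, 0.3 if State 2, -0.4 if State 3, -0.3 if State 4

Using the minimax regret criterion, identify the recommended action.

Column bests: State 1=0.9, State 2=1.0, State 3=0.3, State 4=-0.3.
Option 1 regrets: 0.0, 0.1, 0.0, 0.0 → max 0.1
Option 2 regrets: 1.5, 1.2, 0.8, 0.7 → max 1.5
Option 3 regrets: 0.4, 1.1, 1.4, 0.7 → max 1.4
Option 4 regrets: 1.0, 0.0, 0.2, 0.9 → max 1.0
Option 5 regrets: 1.4, 0.7, 0.7, 0.0 → max 1.4
Smallest max regret = 0.1 → Option 1.

Option 1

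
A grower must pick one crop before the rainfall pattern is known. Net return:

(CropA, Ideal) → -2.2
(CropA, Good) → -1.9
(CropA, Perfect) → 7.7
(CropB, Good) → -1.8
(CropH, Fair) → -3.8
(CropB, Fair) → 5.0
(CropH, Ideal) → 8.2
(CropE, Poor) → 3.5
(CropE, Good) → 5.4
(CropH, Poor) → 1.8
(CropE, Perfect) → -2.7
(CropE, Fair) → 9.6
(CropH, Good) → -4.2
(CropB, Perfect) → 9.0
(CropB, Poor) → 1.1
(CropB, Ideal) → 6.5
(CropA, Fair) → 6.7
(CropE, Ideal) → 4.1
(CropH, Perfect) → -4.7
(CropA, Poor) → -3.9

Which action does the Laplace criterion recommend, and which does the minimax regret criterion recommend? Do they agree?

Row averages: CropE=3.98, CropA=1.28, CropH=-0.54, CropB=3.96
Highest average = 3.98 → CropE.
Column bests: Poor=3.5, Fair=9.6, Good=5.4, Ideal=8.2, Perfect=9.0.
CropE regrets: 0.0, 0.0, 0.0, 4.1, 11.7 → max 11.7
CropA regrets: 7.4, 2.9, 7.3, 10.4, 1.3 → max 10.4
CropH regrets: 1.7, 13.4, 9.6, 0.0, 13.7 → max 13.7
CropB regrets: 2.4, 4.6, 7.2, 1.7, 0.0 → max 7.2
Smallest max regret = 7.2 → CropB.

laplace → CropE; minimax regret → CropB (disagree)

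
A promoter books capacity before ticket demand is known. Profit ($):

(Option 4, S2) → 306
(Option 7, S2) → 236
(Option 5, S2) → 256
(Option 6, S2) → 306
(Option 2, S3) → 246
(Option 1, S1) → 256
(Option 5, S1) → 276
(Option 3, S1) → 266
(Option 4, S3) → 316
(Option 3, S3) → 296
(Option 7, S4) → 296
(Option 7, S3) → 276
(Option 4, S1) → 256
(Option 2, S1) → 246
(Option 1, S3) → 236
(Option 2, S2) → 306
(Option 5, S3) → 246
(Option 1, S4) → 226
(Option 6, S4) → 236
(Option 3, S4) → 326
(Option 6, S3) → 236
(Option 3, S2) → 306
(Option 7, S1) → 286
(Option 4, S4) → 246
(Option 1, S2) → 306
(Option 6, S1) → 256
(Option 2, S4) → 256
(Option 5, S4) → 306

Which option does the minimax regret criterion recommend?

Option 3

Column bests: S1=286, S2=306, S3=316, S4=326.
Option 1 regrets: 30, 0, 80, 100 → max 100
Option 2 regrets: 40, 0, 70, 70 → max 70
Option 3 regrets: 20, 0, 20, 0 → max 20
Option 4 regrets: 30, 0, 0, 80 → max 80
Option 5 regrets: 10, 50, 70, 20 → max 70
Option 6 regrets: 30, 0, 80, 90 → max 90
Option 7 regrets: 0, 70, 40, 30 → max 70
Smallest max regret = 20 → Option 3.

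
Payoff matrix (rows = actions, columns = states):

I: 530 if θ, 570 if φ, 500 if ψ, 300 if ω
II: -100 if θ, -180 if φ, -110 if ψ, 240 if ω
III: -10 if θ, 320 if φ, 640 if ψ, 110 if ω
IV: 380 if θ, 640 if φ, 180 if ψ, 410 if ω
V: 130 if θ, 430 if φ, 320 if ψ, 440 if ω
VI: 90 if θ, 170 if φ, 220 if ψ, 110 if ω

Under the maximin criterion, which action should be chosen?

I

Row minima: I=300, II=-180, III=-10, IV=180, V=130, VI=90
Best worst-case = 300 → I.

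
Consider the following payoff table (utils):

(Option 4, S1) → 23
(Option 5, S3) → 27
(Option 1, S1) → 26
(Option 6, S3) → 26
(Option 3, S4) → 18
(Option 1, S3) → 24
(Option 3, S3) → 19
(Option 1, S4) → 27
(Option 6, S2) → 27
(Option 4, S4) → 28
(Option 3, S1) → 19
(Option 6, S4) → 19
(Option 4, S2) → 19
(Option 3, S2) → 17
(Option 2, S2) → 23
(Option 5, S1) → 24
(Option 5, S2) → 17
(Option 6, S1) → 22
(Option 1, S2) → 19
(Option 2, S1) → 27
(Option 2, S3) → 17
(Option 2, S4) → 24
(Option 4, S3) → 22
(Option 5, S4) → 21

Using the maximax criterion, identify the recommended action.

Option 4

Row maxima: Option 1=27, Option 2=27, Option 3=19, Option 4=28, Option 5=27, Option 6=27
Best best-case = 28 → Option 4.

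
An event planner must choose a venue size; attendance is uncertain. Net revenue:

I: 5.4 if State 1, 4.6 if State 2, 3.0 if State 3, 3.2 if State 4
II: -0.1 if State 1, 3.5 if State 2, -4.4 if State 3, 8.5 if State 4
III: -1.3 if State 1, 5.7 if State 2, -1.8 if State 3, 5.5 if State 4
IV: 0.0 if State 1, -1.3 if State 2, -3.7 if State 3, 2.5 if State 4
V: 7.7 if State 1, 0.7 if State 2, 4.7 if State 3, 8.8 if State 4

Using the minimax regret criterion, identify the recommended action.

V

Column bests: State 1=7.7, State 2=5.7, State 3=4.7, State 4=8.8.
I regrets: 2.3, 1.1, 1.7, 5.6 → max 5.6
II regrets: 7.8, 2.2, 9.1, 0.3 → max 9.1
III regrets: 9.0, 0.0, 6.5, 3.3 → max 9.0
IV regrets: 7.7, 7.0, 8.4, 6.3 → max 8.4
V regrets: 0.0, 5.0, 0.0, 0.0 → max 5.0
Smallest max regret = 5.0 → V.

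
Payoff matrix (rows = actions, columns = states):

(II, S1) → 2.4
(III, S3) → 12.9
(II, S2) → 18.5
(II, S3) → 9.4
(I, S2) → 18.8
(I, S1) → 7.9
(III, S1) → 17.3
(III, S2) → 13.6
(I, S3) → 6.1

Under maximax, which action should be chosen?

I

Row maxima: I=18.8, II=18.5, III=17.3
Best best-case = 18.8 → I.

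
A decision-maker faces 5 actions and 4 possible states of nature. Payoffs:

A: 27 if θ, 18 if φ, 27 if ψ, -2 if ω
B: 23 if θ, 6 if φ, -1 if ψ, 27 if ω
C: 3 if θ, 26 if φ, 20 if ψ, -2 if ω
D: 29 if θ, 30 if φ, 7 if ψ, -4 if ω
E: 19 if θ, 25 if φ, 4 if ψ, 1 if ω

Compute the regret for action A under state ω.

Best payoff under ω is 27.
Regret = 27 − (-2) = 29.

29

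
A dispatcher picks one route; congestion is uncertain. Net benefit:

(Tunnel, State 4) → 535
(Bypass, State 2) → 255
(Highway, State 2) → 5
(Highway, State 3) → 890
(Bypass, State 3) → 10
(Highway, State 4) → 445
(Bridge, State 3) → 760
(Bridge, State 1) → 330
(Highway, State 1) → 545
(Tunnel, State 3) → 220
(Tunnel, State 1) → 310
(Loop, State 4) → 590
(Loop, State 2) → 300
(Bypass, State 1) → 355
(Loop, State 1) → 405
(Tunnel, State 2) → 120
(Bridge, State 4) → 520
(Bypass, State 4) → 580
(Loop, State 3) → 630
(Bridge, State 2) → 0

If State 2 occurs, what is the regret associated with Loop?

0

Best payoff under State 2 is 300.
Regret = 300 − 300 = 0.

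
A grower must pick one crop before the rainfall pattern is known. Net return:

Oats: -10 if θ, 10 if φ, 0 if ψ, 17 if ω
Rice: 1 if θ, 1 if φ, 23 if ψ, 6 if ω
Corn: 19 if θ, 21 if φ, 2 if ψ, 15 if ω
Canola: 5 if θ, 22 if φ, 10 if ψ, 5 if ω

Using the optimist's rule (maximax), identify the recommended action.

Rice

Row maxima: Oats=17, Rice=23, Corn=21, Canola=22
Best best-case = 23 → Rice.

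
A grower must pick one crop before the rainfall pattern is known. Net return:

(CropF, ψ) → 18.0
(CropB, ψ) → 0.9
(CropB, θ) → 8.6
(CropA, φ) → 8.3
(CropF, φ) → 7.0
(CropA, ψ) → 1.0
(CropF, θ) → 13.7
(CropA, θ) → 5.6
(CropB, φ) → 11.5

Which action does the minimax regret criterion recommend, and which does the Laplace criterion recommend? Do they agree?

minimax regret → CropF; laplace → CropF (agree)

Column bests: θ=13.7, φ=11.5, ψ=18.0.
CropB regrets: 5.1, 0.0, 17.1 → max 17.1
CropF regrets: 0.0, 4.5, 0.0 → max 4.5
CropA regrets: 8.1, 3.2, 17.0 → max 17.0
Smallest max regret = 4.5 → CropF.
Row averages: CropB=7, CropF=12.9, CropA=149/30
Highest average = 12.9 → CropF.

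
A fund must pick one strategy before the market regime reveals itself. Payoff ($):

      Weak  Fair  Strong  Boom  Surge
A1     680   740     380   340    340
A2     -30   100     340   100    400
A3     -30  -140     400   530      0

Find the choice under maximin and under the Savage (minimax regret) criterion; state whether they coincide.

Row minima: A1=340, A2=-30, A3=-140
Best worst-case = 340 → A1.
Column bests: Weak=680, Fair=740, Strong=400, Boom=530, Surge=400.
A1 regrets: 0, 0, 20, 190, 60 → max 190
A2 regrets: 710, 640, 60, 430, 0 → max 710
A3 regrets: 710, 880, 0, 0, 400 → max 880
Smallest max regret = 190 → A1.

maximin → A1; minimax regret → A1 (agree)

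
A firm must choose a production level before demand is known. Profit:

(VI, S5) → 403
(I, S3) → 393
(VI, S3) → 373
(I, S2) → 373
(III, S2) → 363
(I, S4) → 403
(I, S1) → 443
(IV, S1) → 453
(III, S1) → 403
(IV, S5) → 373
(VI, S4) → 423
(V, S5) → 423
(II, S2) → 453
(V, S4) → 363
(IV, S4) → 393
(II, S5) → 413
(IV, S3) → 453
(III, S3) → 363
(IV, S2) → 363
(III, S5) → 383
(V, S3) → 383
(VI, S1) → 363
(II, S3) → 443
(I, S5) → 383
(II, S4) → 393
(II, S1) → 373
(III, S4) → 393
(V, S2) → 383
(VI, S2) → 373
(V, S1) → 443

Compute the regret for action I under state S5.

Best payoff under S5 is 423.
Regret = 423 − 383 = 40.

40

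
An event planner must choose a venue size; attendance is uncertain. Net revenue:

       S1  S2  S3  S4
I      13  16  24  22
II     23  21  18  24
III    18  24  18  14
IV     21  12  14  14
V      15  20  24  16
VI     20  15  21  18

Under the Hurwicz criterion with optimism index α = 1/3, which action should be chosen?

II

I: 1/3·24 + 2/3·13 = 50/3
II: 1/3·24 + 2/3·18 = 20
III: 1/3·24 + 2/3·14 = 52/3
IV: 1/3·21 + 2/3·12 = 15
V: 1/3·24 + 2/3·15 = 18
VI: 1/3·21 + 2/3·15 = 17
Highest Hurwicz score = 20 → II.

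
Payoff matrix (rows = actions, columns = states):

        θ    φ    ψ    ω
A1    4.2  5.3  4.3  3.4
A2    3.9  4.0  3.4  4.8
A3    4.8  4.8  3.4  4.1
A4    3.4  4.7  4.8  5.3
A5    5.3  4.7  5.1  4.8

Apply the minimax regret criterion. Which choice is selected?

Column bests: θ=5.3, φ=5.3, ψ=5.1, ω=5.3.
A1 regrets: 1.1, 0.0, 0.8, 1.9 → max 1.9
A2 regrets: 1.4, 1.3, 1.7, 0.5 → max 1.7
A3 regrets: 0.5, 0.5, 1.7, 1.2 → max 1.7
A4 regrets: 1.9, 0.6, 0.3, 0.0 → max 1.9
A5 regrets: 0.0, 0.6, 0.0, 0.5 → max 0.6
Smallest max regret = 0.6 → A5.

A5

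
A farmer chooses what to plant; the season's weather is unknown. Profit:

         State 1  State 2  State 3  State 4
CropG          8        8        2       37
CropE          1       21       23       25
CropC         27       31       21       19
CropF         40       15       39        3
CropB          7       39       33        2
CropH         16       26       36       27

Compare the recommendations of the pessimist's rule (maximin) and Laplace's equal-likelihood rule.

Row minima: CropG=2, CropE=1, CropC=19, CropF=3, CropB=2, CropH=16
Best worst-case = 19 → CropC.
Row averages: CropG=13.75, CropE=17.5, CropC=24.5, CropF=24.25, CropB=20.25, CropH=26.25
Highest average = 26.25 → CropH.

maximin → CropC; laplace → CropH (disagree)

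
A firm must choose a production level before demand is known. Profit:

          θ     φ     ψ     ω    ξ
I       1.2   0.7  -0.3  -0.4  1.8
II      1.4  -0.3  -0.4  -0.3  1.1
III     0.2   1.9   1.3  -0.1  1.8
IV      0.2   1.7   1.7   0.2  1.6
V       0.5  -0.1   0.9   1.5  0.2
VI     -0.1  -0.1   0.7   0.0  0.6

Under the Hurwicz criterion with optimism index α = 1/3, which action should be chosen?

I: 1/3·1.8 + 2/3·(-0.4) = 1/3
II: 1/3·1.4 + 2/3·(-0.4) = 0.2
III: 1/3·1.9 + 2/3·(-0.1) = 17/30
IV: 1/3·1.7 + 2/3·0.2 = 0.7
V: 1/3·1.5 + 2/3·(-0.1) = 13/30
VI: 1/3·0.7 + 2/3·(-0.1) = 1/6
Highest Hurwicz score = 0.7 → IV.

IV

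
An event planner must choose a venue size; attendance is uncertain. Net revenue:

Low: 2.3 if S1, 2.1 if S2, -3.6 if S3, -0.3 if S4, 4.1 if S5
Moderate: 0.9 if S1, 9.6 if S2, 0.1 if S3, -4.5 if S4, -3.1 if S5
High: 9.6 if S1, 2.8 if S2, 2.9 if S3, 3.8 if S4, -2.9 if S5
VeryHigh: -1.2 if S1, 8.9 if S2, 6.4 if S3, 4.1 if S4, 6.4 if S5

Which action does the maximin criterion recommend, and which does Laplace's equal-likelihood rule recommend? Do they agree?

maximin → VeryHigh; laplace → VeryHigh (agree)

Row minima: Low=-3.6, Moderate=-4.5, High=-2.9, VeryHigh=-1.2
Best worst-case = -1.2 → VeryHigh.
Row averages: Low=0.92, Moderate=0.6, High=3.24, VeryHigh=4.92
Highest average = 4.92 → VeryHigh.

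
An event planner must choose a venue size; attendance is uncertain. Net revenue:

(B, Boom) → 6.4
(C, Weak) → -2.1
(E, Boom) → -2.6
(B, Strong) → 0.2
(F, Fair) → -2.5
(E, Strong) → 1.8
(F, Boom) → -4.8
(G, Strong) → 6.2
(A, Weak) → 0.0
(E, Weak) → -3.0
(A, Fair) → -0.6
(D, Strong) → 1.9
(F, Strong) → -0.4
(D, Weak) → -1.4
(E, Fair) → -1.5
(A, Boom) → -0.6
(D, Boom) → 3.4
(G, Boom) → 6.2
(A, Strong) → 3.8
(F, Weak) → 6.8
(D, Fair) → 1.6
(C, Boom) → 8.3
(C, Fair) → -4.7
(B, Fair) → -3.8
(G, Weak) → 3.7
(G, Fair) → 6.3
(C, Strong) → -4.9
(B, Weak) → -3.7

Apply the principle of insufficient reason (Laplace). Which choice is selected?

Row averages: A=0.65, B=-0.225, C=-0.85, D=1.375, E=-1.325, F=-0.225, G=5.6
Highest average = 5.6 → G.

G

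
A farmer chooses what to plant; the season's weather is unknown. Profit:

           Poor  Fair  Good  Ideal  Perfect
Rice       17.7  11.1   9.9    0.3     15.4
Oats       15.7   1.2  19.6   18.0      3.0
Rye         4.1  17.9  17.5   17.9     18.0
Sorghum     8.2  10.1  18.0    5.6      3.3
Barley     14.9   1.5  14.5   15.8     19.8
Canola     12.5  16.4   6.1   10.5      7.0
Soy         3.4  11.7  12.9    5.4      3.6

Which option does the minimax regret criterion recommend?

Canola

Column bests: Poor=17.7, Fair=17.9, Good=19.6, Ideal=18.0, Perfect=19.8.
Rice regrets: 0.0, 6.8, 9.7, 17.7, 4.4 → max 17.7
Oats regrets: 2.0, 16.7, 0.0, 0.0, 16.8 → max 16.8
Rye regrets: 13.6, 0.0, 2.1, 0.1, 1.8 → max 13.6
Sorghum regrets: 9.5, 7.8, 1.6, 12.4, 16.5 → max 16.5
Barley regrets: 2.8, 16.4, 5.1, 2.2, 0.0 → max 16.4
Canola regrets: 5.2, 1.5, 13.5, 7.5, 12.8 → max 13.5
Soy regrets: 14.3, 6.2, 6.7, 12.6, 16.2 → max 16.2
Smallest max regret = 13.5 → Canola.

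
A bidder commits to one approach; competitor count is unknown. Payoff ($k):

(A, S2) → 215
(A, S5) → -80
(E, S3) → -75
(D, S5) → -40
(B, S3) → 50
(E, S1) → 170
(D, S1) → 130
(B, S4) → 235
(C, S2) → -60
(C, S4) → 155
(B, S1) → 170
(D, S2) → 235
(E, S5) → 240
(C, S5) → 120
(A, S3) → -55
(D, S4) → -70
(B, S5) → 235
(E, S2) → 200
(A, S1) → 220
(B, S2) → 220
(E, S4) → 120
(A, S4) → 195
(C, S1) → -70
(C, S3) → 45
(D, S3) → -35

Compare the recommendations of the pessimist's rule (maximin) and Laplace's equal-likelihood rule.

maximin → B; laplace → B (agree)

Row minima: A=-80, B=50, C=-70, D=-70, E=-75
Best worst-case = 50 → B.
Row averages: A=99, B=182, C=38, D=44, E=131
Highest average = 182 → B.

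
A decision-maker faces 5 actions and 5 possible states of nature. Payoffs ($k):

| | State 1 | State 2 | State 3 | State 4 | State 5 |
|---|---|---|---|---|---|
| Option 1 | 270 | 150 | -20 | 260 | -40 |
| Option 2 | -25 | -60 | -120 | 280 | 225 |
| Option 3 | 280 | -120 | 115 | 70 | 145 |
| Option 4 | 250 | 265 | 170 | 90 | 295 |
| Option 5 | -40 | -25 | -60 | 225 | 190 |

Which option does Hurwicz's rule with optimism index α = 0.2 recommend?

Option 1: 0.2·270 + 0.8·(-40) = 22
Option 2: 0.2·280 + 0.8·(-120) = -40
Option 3: 0.2·280 + 0.8·(-120) = -40
Option 4: 0.2·295 + 0.8·90 = 131
Option 5: 0.2·225 + 0.8·(-60) = -3
Highest Hurwicz score = 131 → Option 4.

Option 4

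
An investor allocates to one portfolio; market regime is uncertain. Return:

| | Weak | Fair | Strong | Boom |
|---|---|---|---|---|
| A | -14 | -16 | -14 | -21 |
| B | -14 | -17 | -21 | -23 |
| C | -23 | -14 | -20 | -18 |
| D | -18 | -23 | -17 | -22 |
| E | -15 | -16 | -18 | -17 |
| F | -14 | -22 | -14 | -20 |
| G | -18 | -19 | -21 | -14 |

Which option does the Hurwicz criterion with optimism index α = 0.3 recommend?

A: 0.3·(-14) + 0.7·(-21) = -18.9
B: 0.3·(-14) + 0.7·(-23) = -20.3
C: 0.3·(-14) + 0.7·(-23) = -20.3
D: 0.3·(-17) + 0.7·(-23) = -21.2
E: 0.3·(-15) + 0.7·(-18) = -17.1
F: 0.3·(-14) + 0.7·(-22) = -19.6
G: 0.3·(-14) + 0.7·(-21) = -18.9
Highest Hurwicz score = -17.1 → E.

E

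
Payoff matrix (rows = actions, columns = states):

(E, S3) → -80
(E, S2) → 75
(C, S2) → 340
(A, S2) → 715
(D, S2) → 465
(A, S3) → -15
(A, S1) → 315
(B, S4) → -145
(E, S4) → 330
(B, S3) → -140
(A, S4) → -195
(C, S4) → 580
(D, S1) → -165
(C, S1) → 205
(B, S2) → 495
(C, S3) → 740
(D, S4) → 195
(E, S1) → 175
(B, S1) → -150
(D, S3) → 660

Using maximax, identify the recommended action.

Row maxima: A=715, B=495, C=740, D=660, E=330
Best best-case = 740 → C.

C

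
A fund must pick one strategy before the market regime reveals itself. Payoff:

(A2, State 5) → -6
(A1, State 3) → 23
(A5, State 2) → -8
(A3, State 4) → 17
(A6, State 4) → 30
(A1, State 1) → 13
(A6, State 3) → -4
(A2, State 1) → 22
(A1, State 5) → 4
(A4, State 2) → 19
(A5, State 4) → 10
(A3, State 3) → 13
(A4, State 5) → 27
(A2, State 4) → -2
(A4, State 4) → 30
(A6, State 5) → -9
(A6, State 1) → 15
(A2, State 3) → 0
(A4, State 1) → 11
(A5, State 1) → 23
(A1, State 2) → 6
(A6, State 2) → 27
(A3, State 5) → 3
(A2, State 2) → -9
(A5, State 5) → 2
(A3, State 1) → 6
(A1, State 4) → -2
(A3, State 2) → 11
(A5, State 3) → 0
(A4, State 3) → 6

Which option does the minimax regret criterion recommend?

A4

Column bests: State 1=23, State 2=27, State 3=23, State 4=30, State 5=27.
A1 regrets: 10, 21, 0, 32, 23 → max 32
A2 regrets: 1, 36, 23, 32, 33 → max 36
A3 regrets: 17, 16, 10, 13, 24 → max 24
A4 regrets: 12, 8, 17, 0, 0 → max 17
A5 regrets: 0, 35, 23, 20, 25 → max 35
A6 regrets: 8, 0, 27, 0, 36 → max 36
Smallest max regret = 17 → A4.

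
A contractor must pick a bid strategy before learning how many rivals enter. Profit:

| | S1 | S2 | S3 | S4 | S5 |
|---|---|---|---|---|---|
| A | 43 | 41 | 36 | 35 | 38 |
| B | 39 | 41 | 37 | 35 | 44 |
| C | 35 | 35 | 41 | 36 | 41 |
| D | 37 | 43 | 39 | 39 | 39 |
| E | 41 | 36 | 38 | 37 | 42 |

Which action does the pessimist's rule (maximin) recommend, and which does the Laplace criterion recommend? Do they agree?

Row minima: A=35, B=35, C=35, D=37, E=36
Best worst-case = 37 → D.
Row averages: A=38.6, B=39.2, C=37.6, D=39.4, E=38.8
Highest average = 39.4 → D.

maximin → D; laplace → D (agree)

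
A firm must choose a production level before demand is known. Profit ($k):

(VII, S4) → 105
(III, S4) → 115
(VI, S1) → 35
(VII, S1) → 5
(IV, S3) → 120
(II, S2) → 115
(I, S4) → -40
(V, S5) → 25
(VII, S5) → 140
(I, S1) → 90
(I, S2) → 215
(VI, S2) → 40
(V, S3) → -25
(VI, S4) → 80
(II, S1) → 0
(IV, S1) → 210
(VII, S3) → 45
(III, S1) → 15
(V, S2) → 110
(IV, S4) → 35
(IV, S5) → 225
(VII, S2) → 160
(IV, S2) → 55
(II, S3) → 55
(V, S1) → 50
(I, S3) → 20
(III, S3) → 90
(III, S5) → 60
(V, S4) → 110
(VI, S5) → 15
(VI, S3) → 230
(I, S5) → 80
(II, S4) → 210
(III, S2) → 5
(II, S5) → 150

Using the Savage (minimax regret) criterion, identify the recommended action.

Column bests: S1=210, S2=215, S3=230, S4=210, S5=225.
I regrets: 120, 0, 210, 250, 145 → max 250
II regrets: 210, 100, 175, 0, 75 → max 210
III regrets: 195, 210, 140, 95, 165 → max 210
IV regrets: 0, 160, 110, 175, 0 → max 175
V regrets: 160, 105, 255, 100, 200 → max 255
VI regrets: 175, 175, 0, 130, 210 → max 210
VII regrets: 205, 55, 185, 105, 85 → max 205
Smallest max regret = 175 → IV.

IV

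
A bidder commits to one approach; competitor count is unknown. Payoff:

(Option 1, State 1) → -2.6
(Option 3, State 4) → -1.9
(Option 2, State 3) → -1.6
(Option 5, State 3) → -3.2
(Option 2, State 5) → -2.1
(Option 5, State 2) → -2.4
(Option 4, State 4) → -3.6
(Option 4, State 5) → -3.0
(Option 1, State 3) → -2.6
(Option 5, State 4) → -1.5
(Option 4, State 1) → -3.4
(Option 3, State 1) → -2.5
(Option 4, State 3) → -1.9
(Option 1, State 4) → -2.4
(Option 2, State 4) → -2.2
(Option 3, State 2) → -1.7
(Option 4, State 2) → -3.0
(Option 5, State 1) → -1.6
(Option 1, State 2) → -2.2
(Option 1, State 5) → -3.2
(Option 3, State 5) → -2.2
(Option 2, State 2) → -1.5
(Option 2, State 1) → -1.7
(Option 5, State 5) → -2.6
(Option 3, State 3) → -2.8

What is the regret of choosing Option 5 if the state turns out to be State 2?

Best payoff under State 2 is -1.5.
Regret = -1.5 − (-2.4) = 0.9.

0.9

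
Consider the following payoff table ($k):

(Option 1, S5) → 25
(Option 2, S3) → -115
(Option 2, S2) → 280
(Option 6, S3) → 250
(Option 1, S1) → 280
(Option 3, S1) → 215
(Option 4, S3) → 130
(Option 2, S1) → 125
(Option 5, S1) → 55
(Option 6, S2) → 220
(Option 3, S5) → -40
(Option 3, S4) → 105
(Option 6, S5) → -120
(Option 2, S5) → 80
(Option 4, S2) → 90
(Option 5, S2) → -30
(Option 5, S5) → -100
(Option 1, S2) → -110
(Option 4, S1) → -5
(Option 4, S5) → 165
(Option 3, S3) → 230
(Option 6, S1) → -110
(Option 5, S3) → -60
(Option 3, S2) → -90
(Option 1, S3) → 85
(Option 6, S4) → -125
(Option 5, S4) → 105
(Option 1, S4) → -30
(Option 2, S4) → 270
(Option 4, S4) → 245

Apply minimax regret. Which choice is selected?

Option 4

Column bests: S1=280, S2=280, S3=250, S4=270, S5=165.
Option 1 regrets: 0, 390, 165, 300, 140 → max 390
Option 2 regrets: 155, 0, 365, 0, 85 → max 365
Option 3 regrets: 65, 370, 20, 165, 205 → max 370
Option 4 regrets: 285, 190, 120, 25, 0 → max 285
Option 5 regrets: 225, 310, 310, 165, 265 → max 310
Option 6 regrets: 390, 60, 0, 395, 285 → max 395
Smallest max regret = 285 → Option 4.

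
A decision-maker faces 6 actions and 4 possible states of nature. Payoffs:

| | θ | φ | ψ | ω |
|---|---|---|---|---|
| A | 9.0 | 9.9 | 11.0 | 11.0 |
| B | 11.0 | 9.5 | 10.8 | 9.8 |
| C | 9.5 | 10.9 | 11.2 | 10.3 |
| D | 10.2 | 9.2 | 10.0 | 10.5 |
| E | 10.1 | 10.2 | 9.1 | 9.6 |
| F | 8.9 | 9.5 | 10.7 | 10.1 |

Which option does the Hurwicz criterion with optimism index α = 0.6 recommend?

A: 0.6·11.0 + 0.4·9.0 = 10.2
B: 0.6·11.0 + 0.4·9.5 = 10.4
C: 0.6·11.2 + 0.4·9.5 = 10.52
D: 0.6·10.5 + 0.4·9.2 = 9.98
E: 0.6·10.2 + 0.4·9.1 = 9.76
F: 0.6·10.7 + 0.4·8.9 = 9.98
Highest Hurwicz score = 10.52 → C.

C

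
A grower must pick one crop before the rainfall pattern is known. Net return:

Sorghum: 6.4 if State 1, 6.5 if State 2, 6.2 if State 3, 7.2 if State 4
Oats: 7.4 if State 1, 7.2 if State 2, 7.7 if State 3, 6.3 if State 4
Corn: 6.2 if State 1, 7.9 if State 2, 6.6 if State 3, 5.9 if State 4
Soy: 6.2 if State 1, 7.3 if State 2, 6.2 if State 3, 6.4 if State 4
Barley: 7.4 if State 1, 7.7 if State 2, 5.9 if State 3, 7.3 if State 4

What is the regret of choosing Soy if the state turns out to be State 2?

0.6

Best payoff under State 2 is 7.9.
Regret = 7.9 − 7.3 = 0.6.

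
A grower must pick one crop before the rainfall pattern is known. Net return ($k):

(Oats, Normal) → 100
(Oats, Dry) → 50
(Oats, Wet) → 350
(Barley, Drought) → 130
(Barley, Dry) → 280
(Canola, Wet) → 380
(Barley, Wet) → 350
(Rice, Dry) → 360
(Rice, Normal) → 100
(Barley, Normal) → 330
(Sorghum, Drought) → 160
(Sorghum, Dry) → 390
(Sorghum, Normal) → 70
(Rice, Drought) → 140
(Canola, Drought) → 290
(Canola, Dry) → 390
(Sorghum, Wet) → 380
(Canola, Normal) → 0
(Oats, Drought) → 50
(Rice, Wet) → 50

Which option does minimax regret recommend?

Column bests: Drought=290, Dry=390, Normal=330, Wet=380.
Canola regrets: 0, 0, 330, 0 → max 330
Rice regrets: 150, 30, 230, 330 → max 330
Barley regrets: 160, 110, 0, 30 → max 160
Oats regrets: 240, 340, 230, 30 → max 340
Sorghum regrets: 130, 0, 260, 0 → max 260
Smallest max regret = 160 → Barley.

Barley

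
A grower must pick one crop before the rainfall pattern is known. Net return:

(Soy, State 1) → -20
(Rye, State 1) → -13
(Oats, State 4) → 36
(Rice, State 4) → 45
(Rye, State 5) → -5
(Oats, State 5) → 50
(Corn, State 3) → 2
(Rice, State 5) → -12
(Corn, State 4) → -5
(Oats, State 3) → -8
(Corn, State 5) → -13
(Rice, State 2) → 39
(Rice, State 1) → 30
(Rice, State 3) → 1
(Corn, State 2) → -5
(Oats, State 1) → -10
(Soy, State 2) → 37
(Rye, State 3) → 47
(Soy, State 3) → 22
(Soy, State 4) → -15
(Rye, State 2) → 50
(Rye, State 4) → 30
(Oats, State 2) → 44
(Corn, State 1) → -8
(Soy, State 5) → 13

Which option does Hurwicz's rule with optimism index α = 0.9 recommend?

Oats: 0.9·50 + 0.1·(-10) = 44
Rice: 0.9·45 + 0.1·(-12) = 39.3
Soy: 0.9·37 + 0.1·(-20) = 31.3
Corn: 0.9·2 + 0.1·(-13) = 0.5
Rye: 0.9·50 + 0.1·(-13) = 43.7
Highest Hurwicz score = 44 → Oats.

Oats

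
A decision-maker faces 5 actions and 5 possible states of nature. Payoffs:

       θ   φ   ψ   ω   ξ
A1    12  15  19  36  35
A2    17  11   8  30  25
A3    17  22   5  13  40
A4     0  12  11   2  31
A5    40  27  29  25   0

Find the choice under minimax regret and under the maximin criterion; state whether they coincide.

minimax regret → A2; maximin → A1 (disagree)

Column bests: θ=40, φ=27, ψ=29, ω=36, ξ=40.
A1 regrets: 28, 12, 10, 0, 5 → max 28
A2 regrets: 23, 16, 21, 6, 15 → max 23
A3 regrets: 23, 5, 24, 23, 0 → max 24
A4 regrets: 40, 15, 18, 34, 9 → max 40
A5 regrets: 0, 0, 0, 11, 40 → max 40
Smallest max regret = 23 → A2.
Row minima: A1=12, A2=8, A3=5, A4=0, A5=0
Best worst-case = 12 → A1.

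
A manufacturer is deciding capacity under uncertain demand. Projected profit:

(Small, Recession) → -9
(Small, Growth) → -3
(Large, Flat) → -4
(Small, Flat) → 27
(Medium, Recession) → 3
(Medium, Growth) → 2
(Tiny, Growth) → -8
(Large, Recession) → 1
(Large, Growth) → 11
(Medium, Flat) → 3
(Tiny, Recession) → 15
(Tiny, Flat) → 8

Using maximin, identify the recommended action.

Row minima: Tiny=-8, Small=-9, Medium=2, Large=-4
Best worst-case = 2 → Medium.

Medium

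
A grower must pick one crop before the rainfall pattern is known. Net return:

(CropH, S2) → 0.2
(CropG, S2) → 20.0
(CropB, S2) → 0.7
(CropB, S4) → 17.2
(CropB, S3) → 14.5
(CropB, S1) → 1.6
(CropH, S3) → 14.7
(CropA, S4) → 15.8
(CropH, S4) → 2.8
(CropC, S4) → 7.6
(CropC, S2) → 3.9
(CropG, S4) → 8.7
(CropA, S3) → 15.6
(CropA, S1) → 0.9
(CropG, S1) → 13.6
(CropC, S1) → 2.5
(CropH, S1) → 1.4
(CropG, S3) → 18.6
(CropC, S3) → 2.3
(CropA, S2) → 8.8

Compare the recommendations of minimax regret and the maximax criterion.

Column bests: S1=13.6, S2=20.0, S3=18.6, S4=17.2.
CropB regrets: 12.0, 19.3, 4.1, 0.0 → max 19.3
CropA regrets: 12.7, 11.2, 3.0, 1.4 → max 12.7
CropH regrets: 12.2, 19.8, 3.9, 14.4 → max 19.8
CropG regrets: 0.0, 0.0, 0.0, 8.5 → max 8.5
CropC regrets: 11.1, 16.1, 16.3, 9.6 → max 16.3
Smallest max regret = 8.5 → CropG.
Row maxima: CropB=17.2, CropA=15.8, CropH=14.7, CropG=20.0, CropC=7.6
Best best-case = 20.0 → CropG.

minimax regret → CropG; maximax → CropG (agree)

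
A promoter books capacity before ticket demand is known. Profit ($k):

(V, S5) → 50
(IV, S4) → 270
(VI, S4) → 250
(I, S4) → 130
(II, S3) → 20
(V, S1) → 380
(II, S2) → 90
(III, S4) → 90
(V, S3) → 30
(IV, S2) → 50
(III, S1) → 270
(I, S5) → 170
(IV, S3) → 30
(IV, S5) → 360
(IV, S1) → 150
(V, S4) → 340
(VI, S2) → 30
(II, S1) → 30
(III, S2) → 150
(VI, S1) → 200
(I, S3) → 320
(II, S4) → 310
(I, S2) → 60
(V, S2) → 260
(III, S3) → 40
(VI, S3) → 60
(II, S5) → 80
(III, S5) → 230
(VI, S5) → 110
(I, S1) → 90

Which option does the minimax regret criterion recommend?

VI

Column bests: S1=380, S2=260, S3=320, S4=340, S5=360.
I regrets: 290, 200, 0, 210, 190 → max 290
II regrets: 350, 170, 300, 30, 280 → max 350
III regrets: 110, 110, 280, 250, 130 → max 280
IV regrets: 230, 210, 290, 70, 0 → max 290
V regrets: 0, 0, 290, 0, 310 → max 310
VI regrets: 180, 230, 260, 90, 250 → max 260
Smallest max regret = 260 → VI.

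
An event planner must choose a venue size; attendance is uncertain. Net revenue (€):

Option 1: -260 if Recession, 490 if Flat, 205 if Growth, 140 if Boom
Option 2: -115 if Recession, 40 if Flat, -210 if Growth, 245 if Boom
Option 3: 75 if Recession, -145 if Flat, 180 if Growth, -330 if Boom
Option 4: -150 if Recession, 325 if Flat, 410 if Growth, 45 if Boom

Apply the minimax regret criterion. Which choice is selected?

Column bests: Recession=75, Flat=490, Growth=410, Boom=245.
Option 1 regrets: 335, 0, 205, 105 → max 335
Option 2 regrets: 190, 450, 620, 0 → max 620
Option 3 regrets: 0, 635, 230, 575 → max 635
Option 4 regrets: 225, 165, 0, 200 → max 225
Smallest max regret = 225 → Option 4.

Option 4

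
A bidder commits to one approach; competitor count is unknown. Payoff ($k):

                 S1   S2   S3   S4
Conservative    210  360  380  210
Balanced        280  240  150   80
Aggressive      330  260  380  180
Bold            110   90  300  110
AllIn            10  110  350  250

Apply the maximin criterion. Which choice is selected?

Row minima: Conservative=210, Balanced=80, Aggressive=180, Bold=90, AllIn=10
Best worst-case = 210 → Conservative.

Conservative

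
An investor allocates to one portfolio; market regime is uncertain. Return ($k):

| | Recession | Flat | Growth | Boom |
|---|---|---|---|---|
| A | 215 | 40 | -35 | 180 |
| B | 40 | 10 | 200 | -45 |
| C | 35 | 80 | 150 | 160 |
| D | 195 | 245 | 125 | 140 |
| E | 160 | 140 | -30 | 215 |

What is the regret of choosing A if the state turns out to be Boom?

35

Best payoff under Boom is 215.
Regret = 215 − 180 = 35.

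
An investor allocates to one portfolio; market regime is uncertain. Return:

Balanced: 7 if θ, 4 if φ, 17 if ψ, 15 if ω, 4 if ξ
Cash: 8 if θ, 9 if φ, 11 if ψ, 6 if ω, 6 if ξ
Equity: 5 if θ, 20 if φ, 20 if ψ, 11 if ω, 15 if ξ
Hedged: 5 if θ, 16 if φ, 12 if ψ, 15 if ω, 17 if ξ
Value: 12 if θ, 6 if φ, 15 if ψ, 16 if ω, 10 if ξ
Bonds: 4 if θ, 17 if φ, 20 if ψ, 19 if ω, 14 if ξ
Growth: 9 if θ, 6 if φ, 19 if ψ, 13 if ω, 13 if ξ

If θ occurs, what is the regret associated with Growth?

Best payoff under θ is 12.
Regret = 12 − 9 = 3.

3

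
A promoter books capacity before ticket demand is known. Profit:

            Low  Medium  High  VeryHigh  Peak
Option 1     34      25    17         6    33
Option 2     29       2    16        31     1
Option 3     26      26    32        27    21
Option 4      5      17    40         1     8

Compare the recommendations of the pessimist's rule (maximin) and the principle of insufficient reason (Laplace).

Row minima: Option 1=6, Option 2=1, Option 3=21, Option 4=1
Best worst-case = 21 → Option 3.
Row averages: Option 1=23, Option 2=15.8, Option 3=26.4, Option 4=14.2
Highest average = 26.4 → Option 3.

maximin → Option 3; laplace → Option 3 (agree)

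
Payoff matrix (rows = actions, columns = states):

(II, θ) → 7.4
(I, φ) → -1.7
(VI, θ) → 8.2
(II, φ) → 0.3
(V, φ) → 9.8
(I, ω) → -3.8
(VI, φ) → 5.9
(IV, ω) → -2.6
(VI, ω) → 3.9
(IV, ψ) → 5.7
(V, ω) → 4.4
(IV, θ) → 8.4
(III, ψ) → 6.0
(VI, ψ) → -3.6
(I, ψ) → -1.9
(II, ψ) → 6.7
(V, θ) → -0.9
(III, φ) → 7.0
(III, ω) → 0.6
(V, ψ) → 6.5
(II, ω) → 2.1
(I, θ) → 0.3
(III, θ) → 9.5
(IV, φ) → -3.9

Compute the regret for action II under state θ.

Best payoff under θ is 9.5.
Regret = 9.5 − 7.4 = 2.1.

2.1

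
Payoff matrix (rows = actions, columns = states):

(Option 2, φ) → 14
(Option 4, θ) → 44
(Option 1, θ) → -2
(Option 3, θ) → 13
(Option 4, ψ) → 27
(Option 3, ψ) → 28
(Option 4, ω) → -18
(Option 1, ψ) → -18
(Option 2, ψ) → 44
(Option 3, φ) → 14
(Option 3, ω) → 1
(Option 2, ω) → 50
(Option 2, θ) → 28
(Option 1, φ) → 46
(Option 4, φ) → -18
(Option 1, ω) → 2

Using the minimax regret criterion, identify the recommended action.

Option 2

Column bests: θ=44, φ=46, ψ=44, ω=50.
Option 1 regrets: 46, 0, 62, 48 → max 62
Option 2 regrets: 16, 32, 0, 0 → max 32
Option 3 regrets: 31, 32, 16, 49 → max 49
Option 4 regrets: 0, 64, 17, 68 → max 68
Smallest max regret = 32 → Option 2.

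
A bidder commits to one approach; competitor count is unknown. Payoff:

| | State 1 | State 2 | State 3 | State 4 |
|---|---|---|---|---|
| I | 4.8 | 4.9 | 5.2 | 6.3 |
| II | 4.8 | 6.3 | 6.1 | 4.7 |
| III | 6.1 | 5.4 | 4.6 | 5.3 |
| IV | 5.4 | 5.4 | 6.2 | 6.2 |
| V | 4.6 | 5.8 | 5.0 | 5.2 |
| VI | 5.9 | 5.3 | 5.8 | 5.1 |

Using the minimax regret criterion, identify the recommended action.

Column bests: State 1=6.1, State 2=6.3, State 3=6.2, State 4=6.3.
I regrets: 1.3, 1.4, 1.0, 0.0 → max 1.4
II regrets: 1.3, 0.0, 0.1, 1.6 → max 1.6
III regrets: 0.0, 0.9, 1.6, 1.0 → max 1.6
IV regrets: 0.7, 0.9, 0.0, 0.1 → max 0.9
V regrets: 1.5, 0.5, 1.2, 1.1 → max 1.5
VI regrets: 0.2, 1.0, 0.4, 1.2 → max 1.2
Smallest max regret = 0.9 → IV.

IV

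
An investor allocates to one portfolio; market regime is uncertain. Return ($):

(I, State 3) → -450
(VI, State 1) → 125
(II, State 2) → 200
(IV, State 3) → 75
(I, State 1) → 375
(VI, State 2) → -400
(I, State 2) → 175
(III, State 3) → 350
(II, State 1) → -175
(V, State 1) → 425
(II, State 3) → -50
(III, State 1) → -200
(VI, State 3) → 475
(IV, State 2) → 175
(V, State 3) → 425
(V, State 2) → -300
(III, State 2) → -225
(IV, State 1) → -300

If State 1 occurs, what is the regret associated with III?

625

Best payoff under State 1 is 425.
Regret = 425 − (-200) = 625.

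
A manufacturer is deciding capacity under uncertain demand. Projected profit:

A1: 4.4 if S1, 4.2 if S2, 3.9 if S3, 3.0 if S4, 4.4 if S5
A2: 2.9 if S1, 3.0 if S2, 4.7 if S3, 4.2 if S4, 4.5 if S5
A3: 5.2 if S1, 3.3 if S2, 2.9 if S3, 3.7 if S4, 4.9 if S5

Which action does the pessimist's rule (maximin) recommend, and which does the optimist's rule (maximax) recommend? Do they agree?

Row minima: A1=3.0, A2=2.9, A3=2.9
Best worst-case = 3.0 → A1.
Row maxima: A1=4.4, A2=4.7, A3=5.2
Best best-case = 5.2 → A3.

maximin → A1; maximax → A3 (disagree)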